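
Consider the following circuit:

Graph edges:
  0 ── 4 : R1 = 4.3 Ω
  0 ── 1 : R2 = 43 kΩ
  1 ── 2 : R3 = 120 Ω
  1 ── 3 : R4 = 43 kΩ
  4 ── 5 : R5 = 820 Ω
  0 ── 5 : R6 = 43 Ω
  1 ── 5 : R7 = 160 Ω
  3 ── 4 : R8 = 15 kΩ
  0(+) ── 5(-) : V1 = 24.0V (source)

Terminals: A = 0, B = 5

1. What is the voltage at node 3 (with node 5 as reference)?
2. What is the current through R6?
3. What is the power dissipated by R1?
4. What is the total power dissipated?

Nodal analysis, taking node 5 as the 0 V reference.
Source V1 fixes V_0 = 24 V.
KCL at each unknown node (sum of currents leaving = 0; resistances in Ω):
  Node 1: (V_1 - 24)/43000 + (V_1 - V_2)/120 + (V_1 - V_3)/43000 + (V_1 - 0)/160 = 0
  Node 2: (V_2 - V_1)/120 = 0
  Node 3: (V_3 - V_1)/43000 + (V_3 - V_4)/15000 = 0
  Node 4: (V_4 - 24)/4.3 + (V_4 - 0)/820 + (V_4 - V_3)/15000 = 0
Collecting terms (coefficients in siemens):
  0.01463·V_1 - 0.008333·V_2 - 0.00002326·V_3 = 0.0005581
  0.008333·V_2 - 0.008333·V_1 = 0
  0.00008992·V_3 - 0.00002326·V_1 - 0.00006667·V_4 = 0
  0.2338·V_4 - 0.00006667·V_3 = 5.581
Solving these 4 simultaneous equations (Gaussian elimination) gives:
  V_1 = 0.1542 V, V_2 = 0.1542 V, V_3 = 17.74 V, V_4 = 23.87 V
Part 1:
  Read off the nodal solution: V_3 = 17.74 V
Part 2:
  I_R6 = (V_0 - V_5)/R6 = (24 - 0)/43 = 0.5581 A
  Magnitude: I_R6 = 0.5581 A
Part 3:
  I_R1 = (V_0 - V_4)/R1 = (24 - 23.87)/4.3 = 0.02952 A
  P_R1 = I_R1² × R1 = (0.02952)² × 4.3 = 0.003748 W
Part 4:
  Power in each resistor, P = (ΔV)²/R:
    P_R1 = (24 - 23.87)²/4.3 = 0.003748 W
    P_R2 = (24 - 0.1542)²/43000 = 0.01322 W
    P_R3 = (0.1542 - 0.1542)²/120 = 0 W
    P_R4 = (0.1542 - 17.74)²/43000 = 0.007191 W
    P_R5 = (23.87 - 0)²/820 = 0.695 W
    P_R6 = (24 - 0)²/43 = 13.4 W
    P_R7 = (0.1542 - 0)²/160 = 0.0001485 W
    P_R8 = (17.74 - 23.87)²/15000 = 0.002509 W
  P_total = P_R1 + P_R2 + P_R3 + P_R4 + P_R5 + P_R6 + P_R7 + P_R8 = 14.12 W

Final answers:
1. V_3 = 17.74 V
2. I_R6 = 0.5581 A
3. P_R1 = 0.003748 W
4. P_total = 14.12 W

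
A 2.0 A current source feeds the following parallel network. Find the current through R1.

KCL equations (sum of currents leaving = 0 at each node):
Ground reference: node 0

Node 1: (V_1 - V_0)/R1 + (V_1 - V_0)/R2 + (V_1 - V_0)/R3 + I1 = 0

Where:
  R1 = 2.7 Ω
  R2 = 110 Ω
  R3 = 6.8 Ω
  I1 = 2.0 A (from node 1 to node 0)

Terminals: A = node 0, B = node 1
All resistors sit directly between nodes 0 and 1, so they are in parallel and share one voltage V; the full source current 2 A splits among them.
1/R_par = 1/2.7 + 1/110 + 1/6.8 = 0.5265 S  =>  R_par = 1.899 Ω
V = I × R_par = 2 × 1.899 = 3.799 V
I_R1 = V/R1 = 3.799/2.7 = 1.407 A

Final answer: 1.407 A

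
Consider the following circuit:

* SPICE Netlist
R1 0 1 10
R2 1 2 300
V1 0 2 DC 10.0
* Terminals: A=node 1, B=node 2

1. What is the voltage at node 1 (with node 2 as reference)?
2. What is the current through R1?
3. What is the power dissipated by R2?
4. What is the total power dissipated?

Nodal analysis, taking node 2 as the 0 V reference.
Source V1 fixes V_0 = 10 V.
KCL at each unknown node (sum of currents leaving = 0; resistances in Ω):
  Node 1: (V_1 - 10)/10 + (V_1 - 0)/300 = 0
Collecting terms: 0.1033 × V_1 = 1  =>  V_1 = 9.677 V
Part 1:
  Read off the nodal solution: V_1 = 9.677 V
Part 2:
  I_R1 = (V_0 - V_1)/R1 = (10 - 9.677)/10 = 0.03226 A
  Magnitude: I_R1 = 0.03226 A
Part 3:
  I_R2 = (V_1 - V_2)/R2 = (9.677 - 0)/300 = 0.03226 A
  P_R2 = I_R2² × R2 = (0.03226)² × 300 = 0.3122 W
Part 4:
  Power in each resistor, P = (ΔV)²/R:
    P_R1 = (10 - 9.677)²/10 = 0.01041 W
    P_R2 = (9.677 - 0)²/300 = 0.3122 W
  P_total = P_R1 + P_R2 = 0.3226 W

Final answers:
1. V_1 = 9.677 V
2. I_R1 = 0.03226 A
3. P_R2 = 0.3122 W
4. P_total = 0.3226 W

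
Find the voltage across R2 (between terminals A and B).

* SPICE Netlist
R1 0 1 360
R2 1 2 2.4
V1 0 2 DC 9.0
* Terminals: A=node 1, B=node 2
R1 and R2 are in series across V1 (node 0 → node 1 → node 2), and the output A–B is taken across R2, so this is a voltage divider.
Series current: I = V1/(R1 + R2) = 9/(360 + 2.4) = 9/362.4 = 0.02483 A
V_R2 = I × R2 = V1 × R2/(R1 + R2) = 9 × 2.4/362.4 = 0.0596 V

Final answer: 0.0596 V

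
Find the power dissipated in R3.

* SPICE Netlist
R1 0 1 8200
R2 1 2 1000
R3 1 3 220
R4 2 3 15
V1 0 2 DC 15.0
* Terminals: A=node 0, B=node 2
Nodal analysis, taking node 2 as the 0 V reference.
Source V1 fixes V_0 = 15 V.
KCL at each unknown node (sum of currents leaving = 0; resistances in Ω):
  Node 1: (V_1 - 15)/8200 + (V_1 - 0)/1000 + (V_1 - V_3)/220 = 0
  Node 3: (V_3 - V_1)/220 + (V_3 - 0)/15 = 0
Collecting terms (coefficients in siemens):
  0.005667·V_1 - 0.004545·V_3 = 0.001829
  0.07121·V_3 - 0.004545·V_1 = 0
Determinant D = (0.005667)(0.07121) - (-0.004545)(-0.004545) = 0.0003829
V_1 = [(0.001829)(0.07121) - (-0.004545)(0)]/D = 0.3402 V
V_3 = [(0.005667)(0) - (0.001829)(-0.004545)]/D = 0.02171 V
I_R3 = (V_1 - V_3)/R3 = (0.3402 - 0.02171)/220 = 0.001448 A
P_R3 = I_R3² × R3 = (0.001448)² × 220 = 0.000461 W

Final answer: 0.000461 W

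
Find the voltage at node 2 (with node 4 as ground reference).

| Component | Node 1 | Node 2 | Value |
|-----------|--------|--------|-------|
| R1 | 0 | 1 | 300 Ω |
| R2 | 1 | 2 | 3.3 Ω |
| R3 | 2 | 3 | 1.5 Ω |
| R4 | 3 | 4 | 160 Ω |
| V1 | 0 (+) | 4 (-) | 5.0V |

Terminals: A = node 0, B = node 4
Nodal analysis, taking node 4 as the 0 V reference.
Source V1 fixes V_0 = 5 V.
KCL at each unknown node (sum of currents leaving = 0; resistances in Ω):
  Node 1: (V_1 - 5)/300 + (V_1 - V_2)/3.3 = 0
  Node 2: (V_2 - V_1)/3.3 + (V_2 - V_3)/1.5 = 0
  Node 3: (V_3 - V_2)/1.5 + (V_3 - 0)/160 = 0
Collecting terms (coefficients in siemens):
  0.3064·V_1 - 0.303·V_2 = 0.01667
  0.9697·V_2 - 0.303·V_1 - 0.6667·V_3 = 0
  0.6729·V_3 - 0.6667·V_2 = 0
Solving these 3 simultaneous equations (Gaussian elimination) gives:
  V_1 = 1.773 V, V_2 = 1.737 V, V_3 = 1.721 V
The requested potential is V_2 = 1.737 V.

Final answer: V_2 = 1.737 V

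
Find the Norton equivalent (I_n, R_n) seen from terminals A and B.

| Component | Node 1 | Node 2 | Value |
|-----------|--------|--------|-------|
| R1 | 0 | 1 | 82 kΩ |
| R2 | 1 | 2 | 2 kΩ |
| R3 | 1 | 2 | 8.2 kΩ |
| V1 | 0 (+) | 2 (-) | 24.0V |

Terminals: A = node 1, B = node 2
Find the Thévenin equivalent first; then I_n = V_th/R_th and R_n = R_th.
Step 1 — V_th is the open-circuit voltage V_A - V_B (nothing connected across the terminals).
Nodal analysis, taking node 2 as the 0 V reference.
Source V1 fixes V_0 = 24 V.
KCL at each unknown node (sum of currents leaving = 0; resistances in Ω):
  Node 1: (V_1 - 24)/82000 + (V_1 - 0)/2000 + (V_1 - 0)/8200 = 0
Collecting terms: 0.0006341 × V_1 = 0.0002927  =>  V_1 = 0.4615 V
V_th = V_1 - V_2 = 0.4615 - 0 = 0.4615 V
Step 2 — R_th: zero the source — replace V1 by a short circuit (node 2 merges into node 0) — and find the resistance seen between A (node 1) and B (node 0).
Reduce the network between node 1 (A) and node 0 (B) by series/parallel combination:
  Rp1 = R1 ‖ R2 ‖ R3 (parallel, all between nodes 0 and 1) = 1/(1/82000 + 1/2000 + 1/8200) = 1577 Ω
R_th = 1.577 kΩ
I_n = V_th/R_th = 0.4615/1577 = 0.0002927 A, and R_n = R_th = 1.577 kΩ

Final answer: I_n = 0.0002927 A, R_n = 1.577 kΩ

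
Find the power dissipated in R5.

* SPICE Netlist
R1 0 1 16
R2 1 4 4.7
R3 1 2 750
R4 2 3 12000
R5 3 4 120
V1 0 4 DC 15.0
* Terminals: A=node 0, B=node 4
Nodal analysis, taking node 4 as the 0 V reference.
Source V1 fixes V_0 = 15 V.
KCL at each unknown node (sum of currents leaving = 0; resistances in Ω):
  Node 1: (V_1 - 15)/16 + (V_1 - 0)/4.7 + (V_1 - V_2)/750 = 0
  Node 2: (V_2 - V_1)/750 + (V_2 - V_3)/12000 = 0
  Node 3: (V_3 - V_2)/12000 + (V_3 - 0)/120 = 0
Collecting terms (coefficients in siemens):
  0.2766·V_1 - 0.001333·V_2 = 0.9375
  0.001417·V_2 - 0.001333·V_1 - 0.00008333·V_3 = 0
  0.008417·V_3 - 0.00008333·V_2 = 0
Solving these 3 simultaneous equations (Gaussian elimination) gives:
  V_1 = 3.405 V, V_2 = 3.206 V, V_3 = 0.03175 V
I_R5 = (V_3 - V_4)/R5 = (0.03175 - 0)/120 = 0.0002646 A
P_R5 = I_R5² × R5 = (0.0002646)² × 120 = 0.000008399 W

Final answer: 8.399e-06 W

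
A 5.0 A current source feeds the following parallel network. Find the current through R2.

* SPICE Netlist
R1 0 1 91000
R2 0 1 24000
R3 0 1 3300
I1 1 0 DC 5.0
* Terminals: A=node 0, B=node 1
All resistors sit directly between nodes 0 and 1, so they are in parallel and share one voltage V; the full source current 5 A splits among them.
1/R_par = 1/91000 + 1/24000 + 1/3300 = 0.0003557 S  =>  R_par = 2811 Ω
V = I × R_par = 5 × 2811 = 14060 V
I_R2 = V/R2 = 14060/24000 = 0.5857 A

Final answer: 0.5857 A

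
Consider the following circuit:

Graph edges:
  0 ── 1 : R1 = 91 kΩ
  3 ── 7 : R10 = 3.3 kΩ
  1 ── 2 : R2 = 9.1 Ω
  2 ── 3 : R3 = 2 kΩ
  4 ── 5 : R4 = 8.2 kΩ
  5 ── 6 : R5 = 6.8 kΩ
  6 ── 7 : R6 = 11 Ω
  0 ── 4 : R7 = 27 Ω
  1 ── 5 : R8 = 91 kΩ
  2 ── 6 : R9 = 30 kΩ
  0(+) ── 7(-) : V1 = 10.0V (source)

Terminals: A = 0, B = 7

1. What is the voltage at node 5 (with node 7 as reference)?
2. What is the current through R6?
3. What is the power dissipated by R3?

Nodal analysis, taking node 7 as the 0 V reference.
Source V1 fixes V_0 = 10 V.
KCL at each unknown node (sum of currents leaving = 0; resistances in Ω):
  Node 1: (V_1 - 10)/91000 + (V_1 - V_2)/9.1 + (V_1 - V_5)/91000 = 0
  Node 2: (V_2 - V_1)/9.1 + (V_2 - V_3)/2000 + (V_2 - V_6)/30000 = 0
  Node 3: (V_3 - V_2)/2000 + (V_3 - 0)/3300 = 0
  Node 4: (V_4 - V_5)/8200 + (V_4 - 10)/27 = 0
  Node 5: (V_5 - V_4)/8200 + (V_5 - V_6)/6800 + (V_5 - V_1)/91000 = 0
  Node 6: (V_6 - V_5)/6800 + (V_6 - 0)/11 + (V_6 - V_2)/30000 = 0
Collecting terms (coefficients in siemens):
  0.1099·V_1 - 0.1099·V_2 - 0.00001099·V_5 = 0.0001099
  0.1104·V_2 - 0.1099·V_1 - 0.0005·V_3 - 0.00003333·V_6 = 0
  0.000803·V_3 - 0.0005·V_2 = 0
  0.03716·V_4 - 0.000122·V_5 = 0.3704
  0.00028·V_5 - 0.00001099·V_1 - 0.000122·V_4 - 0.0001471·V_6 = 0
  0.09109·V_6 - 0.00003333·V_2 - 0.0001471·V_5 = 0
Solving these 6 simultaneous equations (Gaussian elimination) gives:
  V_1 = 0.6497 V, V_2 = 0.6484 V, V_3 = 0.4037 V, V_4 = 9.982 V
  V_5 = 4.377 V, V_6 = 0.007303 V
Part 1:
  Read off the nodal solution: V_5 = 4.377 V
Part 2:
  I_R6 = (V_6 - V_7)/R6 = (0.007303 - 0)/11 = 0.0006639 A
  Magnitude: I_R6 = 0.0006639 A
Part 3:
  I_R3 = (V_2 - V_3)/R3 = (0.6484 - 0.4037)/2000 = 0.0001223 A
  P_R3 = I_R3² × R3 = (0.0001223)² × 2000 = 0.00002993 W

Final answers:
1. V_5 = 4.377 V
2. I_R6 = 0.0006639 A
3. P_R3 = 2.993e-05 W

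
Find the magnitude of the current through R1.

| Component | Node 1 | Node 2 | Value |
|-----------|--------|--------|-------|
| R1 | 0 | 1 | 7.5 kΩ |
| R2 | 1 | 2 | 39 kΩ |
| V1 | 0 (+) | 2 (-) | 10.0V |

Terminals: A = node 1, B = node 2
Nodal analysis, taking node 2 as the 0 V reference.
Source V1 fixes V_0 = 10 V.
KCL at each unknown node (sum of currents leaving = 0; resistances in Ω):
  Node 1: (V_1 - 10)/7500 + (V_1 - 0)/39000 = 0
Collecting terms: 0.000159 × V_1 = 0.001333  =>  V_1 = 8.387 V
I_R1 = (V_0 - V_1)/R1 = (10 - 8.387)/7500 = 0.0002151 A
|I_R1| = 0.0002151 A

Final answer: |I_R1| = 0.0002151 A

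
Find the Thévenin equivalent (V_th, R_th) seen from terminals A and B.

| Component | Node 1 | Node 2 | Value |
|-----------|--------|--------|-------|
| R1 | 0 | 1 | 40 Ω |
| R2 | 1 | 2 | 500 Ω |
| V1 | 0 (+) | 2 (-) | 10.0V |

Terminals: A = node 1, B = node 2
Step 1 — V_th is the open-circuit voltage V_A - V_B (nothing connected across the terminals).
Nodal analysis, taking node 2 as the 0 V reference.
Source V1 fixes V_0 = 10 V.
KCL at each unknown node (sum of currents leaving = 0; resistances in Ω):
  Node 1: (V_1 - 10)/40 + (V_1 - 0)/500 = 0
Collecting terms: 0.027 × V_1 = 0.25  =>  V_1 = 9.259 V
V_th = V_1 - V_2 = 9.259 - 0 = 9.259 V
Step 2 — R_th: zero the source — replace V1 by a short circuit (node 2 merges into node 0) — and find the resistance seen between A (node 1) and B (node 0).
Reduce the network between node 1 (A) and node 0 (B) by series/parallel combination:
  Rp1 = R1 ‖ R2 (parallel, both between nodes 0 and 1) = 1/(1/40 + 1/500) = 37.04 Ω
R_th = 37.04 Ω

Final answer: V_th = 9.259 V, R_th = 37.04 Ω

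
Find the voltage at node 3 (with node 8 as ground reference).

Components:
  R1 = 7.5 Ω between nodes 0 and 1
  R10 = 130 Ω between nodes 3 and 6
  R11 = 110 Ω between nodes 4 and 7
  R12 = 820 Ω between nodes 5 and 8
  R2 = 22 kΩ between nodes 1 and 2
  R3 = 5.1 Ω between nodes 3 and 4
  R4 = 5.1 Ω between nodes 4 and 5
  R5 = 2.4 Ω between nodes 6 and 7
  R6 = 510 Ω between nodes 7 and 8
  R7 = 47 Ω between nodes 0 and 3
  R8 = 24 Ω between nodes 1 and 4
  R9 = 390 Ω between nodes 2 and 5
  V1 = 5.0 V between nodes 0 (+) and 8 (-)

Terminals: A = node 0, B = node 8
Nodal analysis, taking node 8 as the 0 V reference.
Source V1 fixes V_0 = 5 V.
KCL at each unknown node (sum of currents leaving = 0; resistances in Ω):
  Node 1: (V_1 - 5)/7.5 + (V_1 - V_2)/22000 + (V_1 - V_4)/24 = 0
  Node 2: (V_2 - V_1)/22000 + (V_2 - V_5)/390 = 0
  Node 3: (V_3 - V_4)/5.1 + (V_3 - 5)/47 + (V_3 - V_6)/130 = 0
  Node 4: (V_4 - V_3)/5.1 + (V_4 - V_5)/5.1 + (V_4 - V_1)/24 + (V_4 - V_7)/110 = 0
  Node 5: (V_5 - V_4)/5.1 + (V_5 - V_2)/390 + (V_5 - 0)/820 = 0
  Node 6: (V_6 - V_7)/2.4 + (V_6 - V_3)/130 = 0
  Node 7: (V_7 - V_6)/2.4 + (V_7 - 0)/510 + (V_7 - V_4)/110 = 0
Collecting terms (coefficients in siemens):
  0.175·V_1 - 0.00004545·V_2 - 0.04167·V_4 = 0.6667
  0.00261·V_2 - 0.00004545·V_1 - 0.002564·V_5 = 0
  0.225·V_3 - 0.1961·V_4 - 0.007692·V_6 = 0.1064
  0.4429·V_4 - 0.04167·V_1 - 0.1961·V_3 - 0.1961·V_5 - 0.009091·V_7 = 0
  0.1999·V_5 - 0.002564·V_2 - 0.1961·V_4 = 0
  0.4244·V_6 - 0.007692·V_3 - 0.4167·V_7 = 0
  0.4277·V_7 - 0.009091·V_4 - 0.4167·V_6 = 0
Solving these 7 simultaneous equations (Gaussian elimination) gives:
  V_1 = 4.936 V, V_2 = 4.707 V, V_3 = 4.741 V, V_4 = 4.732 V
  V_5 = 4.703 V, V_6 = 4.246 V, V_7 = 4.237 V
The requested potential is V_3 = 4.741 V.

Final answer: V_3 = 4.741 V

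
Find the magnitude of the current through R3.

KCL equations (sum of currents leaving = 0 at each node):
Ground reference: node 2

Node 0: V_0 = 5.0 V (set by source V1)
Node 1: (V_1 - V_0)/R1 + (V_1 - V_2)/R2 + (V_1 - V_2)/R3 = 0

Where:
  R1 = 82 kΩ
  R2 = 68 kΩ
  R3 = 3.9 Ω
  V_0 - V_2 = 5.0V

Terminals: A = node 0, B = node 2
Nodal analysis, taking node 2 as the 0 V reference.
Source V1 fixes V_0 = 5 V.
KCL at each unknown node (sum of currents leaving = 0; resistances in Ω):
  Node 1: (V_1 - 5)/82000 + (V_1 - 0)/68000 + (V_1 - 0)/3.9 = 0
Collecting terms: 0.2564 × V_1 = 0.00006098  =>  V_1 = 0.0002378 V
I_R3 = (V_1 - V_2)/R3 = (0.0002378 - 0)/3.9 = 0.00006097 A
|I_R3| = 0.00006097 A

Final answer: |I_R3| = 6.097e-05 A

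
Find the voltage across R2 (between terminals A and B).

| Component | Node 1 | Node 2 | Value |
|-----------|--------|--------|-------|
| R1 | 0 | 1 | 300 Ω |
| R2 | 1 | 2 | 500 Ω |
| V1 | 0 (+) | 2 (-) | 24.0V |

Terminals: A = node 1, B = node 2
R1 and R2 are in series across V1 (node 0 → node 1 → node 2), and the output A–B is taken across R2, so this is a voltage divider.
Series current: I = V1/(R1 + R2) = 24/(300 + 500) = 24/800 = 0.03 A
V_R2 = I × R2 = V1 × R2/(R1 + R2) = 24 × 500/800 = 15 V

Final answer: 15 V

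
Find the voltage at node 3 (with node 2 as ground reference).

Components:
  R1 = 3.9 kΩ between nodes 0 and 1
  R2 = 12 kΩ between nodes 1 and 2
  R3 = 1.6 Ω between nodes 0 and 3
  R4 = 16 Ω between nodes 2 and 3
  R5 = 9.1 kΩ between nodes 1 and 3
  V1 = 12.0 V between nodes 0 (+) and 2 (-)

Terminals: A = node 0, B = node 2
Nodal analysis, taking node 2 as the 0 V reference.
Source V1 fixes V_0 = 12 V.
KCL at each unknown node (sum of currents leaving = 0; resistances in Ω):
  Node 1: (V_1 - 12)/3900 + (V_1 - 0)/12000 + (V_1 - V_3)/9100 = 0
  Node 3: (V_3 - 12)/1.6 + (V_3 - 0)/16 + (V_3 - V_1)/9100 = 0
Collecting terms (coefficients in siemens):
  0.0004496·V_1 - 0.0001099·V_3 = 0.003077
  0.6876·V_3 - 0.0001099·V_1 = 7.5
Determinant D = (0.0004496)(0.6876) - (-0.0001099)(-0.0001099) = 0.0003092
V_1 = [(0.003077)(0.6876) - (-0.0001099)(7.5)]/D = 9.509 V
V_3 = [(0.0004496)(7.5) - (0.003077)(-0.0001099)]/D = 10.91 V
The requested potential is V_3 = 10.91 V.

Final answer: V_3 = 10.91 V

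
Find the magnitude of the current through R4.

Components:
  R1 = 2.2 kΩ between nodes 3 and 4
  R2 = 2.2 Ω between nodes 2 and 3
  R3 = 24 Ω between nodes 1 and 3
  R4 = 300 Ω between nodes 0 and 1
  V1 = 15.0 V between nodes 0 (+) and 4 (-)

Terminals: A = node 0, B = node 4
Nodal analysis, taking node 4 as the 0 V reference.
Source V1 fixes V_0 = 15 V.
KCL at each unknown node (sum of currents leaving = 0; resistances in Ω):
  Node 1: (V_1 - V_3)/24 + (V_1 - 15)/300 = 0
  Node 2: (V_2 - V_3)/2.2 = 0
  Node 3: (V_3 - 0)/2200 + (V_3 - V_2)/2.2 + (V_3 - V_1)/24 = 0
Collecting terms (coefficients in siemens):
  0.045·V_1 - 0.04167·V_3 = 0.05
  0.4545·V_2 - 0.4545·V_3 = 0
  0.4967·V_3 - 0.04167·V_1 - 0.4545·V_2 = 0
Solving these 3 simultaneous equations (Gaussian elimination) gives:
  V_1 = 13.22 V, V_2 = 13.07 V, V_3 = 13.07 V
I_R4 = (V_0 - V_1)/R4 = (15 - 13.22)/300 = 0.005943 A
|I_R4| = 0.005943 A

Final answer: |I_R4| = 0.005943 A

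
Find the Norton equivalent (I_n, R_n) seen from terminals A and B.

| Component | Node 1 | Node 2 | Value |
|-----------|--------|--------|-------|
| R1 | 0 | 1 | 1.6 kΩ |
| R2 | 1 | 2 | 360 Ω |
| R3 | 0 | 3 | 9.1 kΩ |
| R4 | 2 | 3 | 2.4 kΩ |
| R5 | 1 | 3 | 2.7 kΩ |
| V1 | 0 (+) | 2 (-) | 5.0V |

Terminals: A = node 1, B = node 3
Find the Thévenin equivalent first; then I_n = V_th/R_th and R_n = R_th.
Step 1 — V_th is the open-circuit voltage V_A - V_B (nothing connected across the terminals).
Nodal analysis, taking node 2 as the 0 V reference.
Source V1 fixes V_0 = 5 V.
KCL at each unknown node (sum of currents leaving = 0; resistances in Ω):
  Node 1: (V_1 - 5)/1600 + (V_1 - 0)/360 + (V_1 - V_3)/2700 = 0
  Node 3: (V_3 - 5)/9100 + (V_3 - 0)/2400 + (V_3 - V_1)/2700 = 0
Collecting terms (coefficients in siemens):
  0.003773·V_1 - 0.0003704·V_3 = 0.003125
  0.0008969·V_3 - 0.0003704·V_1 = 0.0005495
Determinant D = (0.003773)(0.0008969) - (-0.0003704)(-0.0003704) = 0.000003247
V_1 = [(0.003125)(0.0008969) - (-0.0003704)(0.0005495)]/D = 0.9259 V
V_3 = [(0.003773)(0.0005495) - (0.003125)(-0.0003704)]/D = 0.9949 V
V_th = V_1 - V_3 = 0.9259 - 0.9949 = -0.06904 V
Step 2 — R_th: zero the source — replace V1 by a short circuit (node 2 merges into node 0) — and find the resistance seen between A (node 1) and B (node 3).
Reduce the network between node 1 (A) and node 3 (B) by series/parallel combination:
  Rp1 = R1 ‖ R2 (parallel, both between nodes 0 and 1) = 1/(1/1600 + 1/360) = 293.9 Ω
  Rp2 = R3 ‖ R4 (parallel, both between nodes 0 and 3) = 1/(1/9100 + 1/2400) = 1899 Ω
  Rs1 = Rp1 + Rp2 (series, joined only at node 0) = 293.9 + 1899 = 2193 Ω
  Rp3 = R5 ‖ Rs1 (parallel, both between nodes 1 and 3) = 1/(1/2700 + 1/2193) = 1210 Ω
R_th = 1.21 kΩ
I_n = V_th/R_th = -0.06904/1210 = -0.00005705 A, and R_n = R_th = 1.21 kΩ

Final answer: I_n = -5.705e-05 A, R_n = 1.21 kΩ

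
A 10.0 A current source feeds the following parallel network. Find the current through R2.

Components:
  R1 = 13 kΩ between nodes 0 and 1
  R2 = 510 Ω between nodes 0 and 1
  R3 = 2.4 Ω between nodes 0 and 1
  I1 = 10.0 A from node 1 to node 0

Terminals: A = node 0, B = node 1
All resistors sit directly between nodes 0 and 1, so they are in parallel and share one voltage V; the full source current 10 A splits among them.
1/R_par = 1/13000 + 1/510 + 1/2.4 = 0.4187 S  =>  R_par = 2.388 Ω
V = I × R_par = 10 × 2.388 = 23.88 V
I_R2 = V/R2 = 23.88/510 = 0.04683 A

Final answer: 0.04683 A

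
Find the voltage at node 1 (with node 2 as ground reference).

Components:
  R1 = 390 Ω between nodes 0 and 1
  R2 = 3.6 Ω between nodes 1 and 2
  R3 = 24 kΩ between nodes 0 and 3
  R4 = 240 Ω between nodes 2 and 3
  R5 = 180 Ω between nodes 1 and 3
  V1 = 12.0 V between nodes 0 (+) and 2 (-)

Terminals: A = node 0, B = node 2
Nodal analysis, taking node 2 as the 0 V reference.
Source V1 fixes V_0 = 12 V.
KCL at each unknown node (sum of currents leaving = 0; resistances in Ω):
  Node 1: (V_1 - 12)/390 + (V_1 - 0)/3.6 + (V_1 - V_3)/180 = 0
  Node 3: (V_3 - 12)/24000 + (V_3 - 0)/240 + (V_3 - V_1)/180 = 0
Collecting terms (coefficients in siemens):
  0.2859·V_1 - 0.005556·V_3 = 0.03077
  0.009764·V_3 - 0.005556·V_1 = 0.0005
Determinant D = (0.2859)(0.009764) - (-0.005556)(-0.005556) = 0.002761
V_1 = [(0.03077)(0.009764) - (-0.005556)(0.0005)]/D = 0.1098 V
V_3 = [(0.2859)(0.0005) - (0.03077)(-0.005556)]/D = 0.1137 V
The requested potential is V_1 = 0.1098 V.

Final answer: V_1 = 0.1098 V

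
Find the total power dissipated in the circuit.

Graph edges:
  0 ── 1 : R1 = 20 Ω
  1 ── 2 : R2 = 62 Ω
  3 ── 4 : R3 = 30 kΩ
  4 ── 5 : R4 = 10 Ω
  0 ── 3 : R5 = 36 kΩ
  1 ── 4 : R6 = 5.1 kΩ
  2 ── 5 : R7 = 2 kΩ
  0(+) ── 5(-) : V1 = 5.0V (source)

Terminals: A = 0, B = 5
Nodal analysis, taking node 5 as the 0 V reference.
Source V1 fixes V_0 = 5 V.
KCL at each unknown node (sum of currents leaving = 0; resistances in Ω):
  Node 1: (V_1 - 5)/20 + (V_1 - V_2)/62 + (V_1 - V_4)/5100 = 0
  Node 2: (V_2 - V_1)/62 + (V_2 - 0)/2000 = 0
  Node 3: (V_3 - V_4)/30000 + (V_3 - 5)/36000 = 0
  Node 4: (V_4 - V_3)/30000 + (V_4 - 0)/10 + (V_4 - V_1)/5100 = 0
Collecting terms (coefficients in siemens):
  0.06633·V_1 - 0.01613·V_2 - 0.0001961·V_4 = 0.25
  0.01663·V_2 - 0.01613·V_1 = 0
  0.00006111·V_3 - 0.00003333·V_4 = 0.0001389
  0.1002·V_4 - 0.0001961·V_1 - 0.00003333·V_3 = 0
Solving these 4 simultaneous equations (Gaussian elimination) gives:
  V_1 = 4.933 V, V_2 = 4.785 V, V_3 = 2.278 V, V_4 = 0.01041 V
Power in each resistor, P = (ΔV)²/R:
  P_R1 = (5 - 4.933)²/20 = 0.0002254 W
  P_R2 = (4.933 - 4.785)²/62 = 0.0003548 W
  P_R3 = (2.278 - 0.01041)²/30000 = 0.0001715 W
  P_R4 = (0.01041 - 0)²/10 = 0.00001083 W
  P_R5 = (5 - 2.278)²/36000 = 0.0002058 W
  P_R6 = (4.933 - 0.01041)²/5100 = 0.004751 W
  P_R7 = (4.785 - 0)²/2000 = 0.01145 W
P_total = P_R1 + P_R2 + P_R3 + P_R4 + P_R5 + P_R6 + P_R7 = 0.01717 W

Final answer: 0.01717 W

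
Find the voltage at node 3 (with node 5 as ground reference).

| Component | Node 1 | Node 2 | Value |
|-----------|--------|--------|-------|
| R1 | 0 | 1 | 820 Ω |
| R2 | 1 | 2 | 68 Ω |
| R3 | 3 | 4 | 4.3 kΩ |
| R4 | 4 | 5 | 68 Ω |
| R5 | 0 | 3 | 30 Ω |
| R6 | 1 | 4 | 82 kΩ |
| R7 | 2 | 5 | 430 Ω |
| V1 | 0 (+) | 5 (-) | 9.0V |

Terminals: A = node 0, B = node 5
Nodal analysis, taking node 5 as the 0 V reference.
Source V1 fixes V_0 = 9 V.
KCL at each unknown node (sum of currents leaving = 0; resistances in Ω):
  Node 1: (V_1 - 9)/820 + (V_1 - V_2)/68 + (V_1 - V_4)/82000 = 0
  Node 2: (V_2 - V_1)/68 + (V_2 - 0)/430 = 0
  Node 3: (V_3 - V_4)/4300 + (V_3 - 9)/30 = 0
  Node 4: (V_4 - V_3)/4300 + (V_4 - 0)/68 + (V_4 - V_1)/82000 = 0
Collecting terms (coefficients in siemens):
  0.01594·V_1 - 0.01471·V_2 - 0.0000122·V_4 = 0.01098
  0.01703·V_2 - 0.01471·V_1 = 0
  0.03357·V_3 - 0.0002326·V_4 = 0.3
  0.01495·V_4 - 0.0000122·V_1 - 0.0002326·V_3 = 0
Solving these 4 simultaneous equations (Gaussian elimination) gives:
  V_1 = 3.388 V, V_2 = 2.926 V, V_3 = 8.939 V, V_4 = 0.1418 V
The requested potential is V_3 = 8.939 V.

Final answer: V_3 = 8.939 V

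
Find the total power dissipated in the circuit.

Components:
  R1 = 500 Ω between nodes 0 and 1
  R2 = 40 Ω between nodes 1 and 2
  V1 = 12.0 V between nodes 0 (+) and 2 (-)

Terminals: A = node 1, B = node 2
Nodal analysis, taking node 2 as the 0 V reference.
Source V1 fixes V_0 = 12 V.
KCL at each unknown node (sum of currents leaving = 0; resistances in Ω):
  Node 1: (V_1 - 12)/500 + (V_1 - 0)/40 = 0
Collecting terms: 0.027 × V_1 = 0.024  =>  V_1 = 0.8889 V
Power in each resistor, P = (ΔV)²/R:
  P_R1 = (12 - 0.8889)²/500 = 0.2469 W
  P_R2 = (0.8889 - 0)²/40 = 0.01975 W
P_total = P_R1 + P_R2 = 0.2667 W

Final answer: 0.2667 W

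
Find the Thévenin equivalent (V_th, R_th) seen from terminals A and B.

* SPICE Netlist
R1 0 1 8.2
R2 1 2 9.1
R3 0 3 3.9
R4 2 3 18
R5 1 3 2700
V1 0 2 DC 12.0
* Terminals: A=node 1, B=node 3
Step 1 — V_th is the open-circuit voltage V_A - V_B (nothing connected across the terminals).
Nodal analysis, taking node 2 as the 0 V reference.
Source V1 fixes V_0 = 12 V.
KCL at each unknown node (sum of currents leaving = 0; resistances in Ω):
  Node 1: (V_1 - 12)/8.2 + (V_1 - 0)/9.1 + (V_1 - V_3)/2700 = 0
  Node 3: (V_3 - 12)/3.9 + (V_3 - 0)/18 + (V_3 - V_1)/2700 = 0
Collecting terms (coefficients in siemens):
  0.2322·V_1 - 0.0003704·V_3 = 1.463
  0.3123·V_3 - 0.0003704·V_1 = 3.077
Determinant D = (0.2322)(0.3123) - (-0.0003704)(-0.0003704) = 0.07253
V_1 = [(1.463)(0.3123) - (-0.0003704)(3.077)]/D = 6.318 V
V_3 = [(0.2322)(3.077) - (1.463)(-0.0003704)]/D = 9.859 V
V_th = V_1 - V_3 = 6.318 - 9.859 = -3.541 V
Step 2 — R_th: zero the source — replace V1 by a short circuit (node 2 merges into node 0) — and find the resistance seen between A (node 1) and B (node 3).
Reduce the network between node 1 (A) and node 3 (B) by series/parallel combination:
  Rp1 = R1 ‖ R2 (parallel, both between nodes 0 and 1) = 1/(1/8.2 + 1/9.1) = 4.313 Ω
  Rp2 = R3 ‖ R4 (parallel, both between nodes 0 and 3) = 1/(1/3.9 + 1/18) = 3.205 Ω
  Rs1 = Rp1 + Rp2 (series, joined only at node 0) = 4.313 + 3.205 = 7.519 Ω
  Rp3 = R5 ‖ Rs1 (parallel, both between nodes 1 and 3) = 1/(1/2700 + 1/7.519) = 7.498 Ω
R_th = 7.498 Ω

Final answer: V_th = -3.541 V, R_th = 7.498 Ω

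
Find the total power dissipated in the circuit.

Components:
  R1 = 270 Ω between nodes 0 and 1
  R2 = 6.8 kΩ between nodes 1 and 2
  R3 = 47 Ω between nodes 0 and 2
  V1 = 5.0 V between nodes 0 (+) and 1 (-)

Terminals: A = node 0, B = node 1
Nodal analysis, taking node 1 as the 0 V reference.
Source V1 fixes V_0 = 5 V.
KCL at each unknown node (sum of currents leaving = 0; resistances in Ω):
  Node 2: (V_2 - 0)/6800 + (V_2 - 5)/47 = 0
Collecting terms: 0.02142 × V_2 = 0.1064  =>  V_2 = 4.966 V
Power in each resistor, P = (ΔV)²/R:
  P_R1 = (5 - 0)²/270 = 0.09259 W
  P_R2 = (0 - 4.966)²/6800 = 0.003626 W
  P_R3 = (5 - 4.966)²/47 = 0.00002506 W
P_total = P_R1 + P_R2 + P_R3 = 0.09624 W

Final answer: 0.09624 W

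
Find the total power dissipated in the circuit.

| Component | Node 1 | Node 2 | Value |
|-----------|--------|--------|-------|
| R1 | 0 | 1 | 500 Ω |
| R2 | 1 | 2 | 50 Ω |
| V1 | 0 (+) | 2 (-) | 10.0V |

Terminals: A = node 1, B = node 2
Nodal analysis, taking node 2 as the 0 V reference.
Source V1 fixes V_0 = 10 V.
KCL at each unknown node (sum of currents leaving = 0; resistances in Ω):
  Node 1: (V_1 - 10)/500 + (V_1 - 0)/50 = 0
Collecting terms: 0.022 × V_1 = 0.02  =>  V_1 = 0.9091 V
Power in each resistor, P = (ΔV)²/R:
  P_R1 = (10 - 0.9091)²/500 = 0.1653 W
  P_R2 = (0.9091 - 0)²/50 = 0.01653 W
P_total = P_R1 + P_R2 = 0.1818 W

Final answer: 0.1818 W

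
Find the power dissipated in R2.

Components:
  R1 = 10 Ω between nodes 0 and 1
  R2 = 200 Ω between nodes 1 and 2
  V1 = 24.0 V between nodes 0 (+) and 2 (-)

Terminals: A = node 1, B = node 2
Nodal analysis, taking node 2 as the 0 V reference.
Source V1 fixes V_0 = 24 V.
KCL at each unknown node (sum of currents leaving = 0; resistances in Ω):
  Node 1: (V_1 - 24)/10 + (V_1 - 0)/200 = 0
Collecting terms: 0.105 × V_1 = 2.4  =>  V_1 = 22.86 V
I_R2 = (V_1 - V_2)/R2 = (22.86 - 0)/200 = 0.1143 A
P_R2 = I_R2² × R2 = (0.1143)² × 200 = 2.612 W

Final answer: 2.612 W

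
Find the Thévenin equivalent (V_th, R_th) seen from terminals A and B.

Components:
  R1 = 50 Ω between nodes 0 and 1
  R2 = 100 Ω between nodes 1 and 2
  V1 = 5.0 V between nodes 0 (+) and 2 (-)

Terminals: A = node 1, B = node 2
Step 1 — V_th is the open-circuit voltage V_A - V_B (nothing connected across the terminals).
Nodal analysis, taking node 2 as the 0 V reference.
Source V1 fixes V_0 = 5 V.
KCL at each unknown node (sum of currents leaving = 0; resistances in Ω):
  Node 1: (V_1 - 5)/50 + (V_1 - 0)/100 = 0
Collecting terms: 0.03 × V_1 = 0.1  =>  V_1 = 3.333 V
V_th = V_1 - V_2 = 3.333 - 0 = 3.333 V
Step 2 — R_th: zero the source — replace V1 by a short circuit (node 2 merges into node 0) — and find the resistance seen between A (node 1) and B (node 0).
Reduce the network between node 1 (A) and node 0 (B) by series/parallel combination:
  Rp1 = R1 ‖ R2 (parallel, both between nodes 0 and 1) = 1/(1/50 + 1/100) = 33.33 Ω
R_th = 33.33 Ω

Final answer: V_th = 3.333 V, R_th = 33.33 Ω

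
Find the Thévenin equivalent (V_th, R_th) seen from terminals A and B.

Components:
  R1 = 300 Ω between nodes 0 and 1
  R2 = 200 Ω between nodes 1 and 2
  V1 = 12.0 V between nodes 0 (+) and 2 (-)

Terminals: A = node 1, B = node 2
Step 1 — V_th is the open-circuit voltage V_A - V_B (nothing connected across the terminals).
Nodal analysis, taking node 2 as the 0 V reference.
Source V1 fixes V_0 = 12 V.
KCL at each unknown node (sum of currents leaving = 0; resistances in Ω):
  Node 1: (V_1 - 12)/300 + (V_1 - 0)/200 = 0
Collecting terms: 0.008333 × V_1 = 0.04  =>  V_1 = 4.8 V
V_th = V_1 - V_2 = 4.8 - 0 = 4.8 V
Step 2 — R_th: zero the source — replace V1 by a short circuit (node 2 merges into node 0) — and find the resistance seen between A (node 1) and B (node 0).
Reduce the network between node 1 (A) and node 0 (B) by series/parallel combination:
  Rp1 = R1 ‖ R2 (parallel, both between nodes 0 and 1) = 1/(1/300 + 1/200) = 120 Ω
R_th = 120 Ω

Final answer: V_th = 4.8 V, R_th = 120 Ω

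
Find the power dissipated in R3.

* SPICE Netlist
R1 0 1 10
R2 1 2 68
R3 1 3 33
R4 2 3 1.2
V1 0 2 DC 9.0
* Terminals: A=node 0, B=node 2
Nodal analysis, taking node 2 as the 0 V reference.
Source V1 fixes V_0 = 9 V.
KCL at each unknown node (sum of currents leaving = 0; resistances in Ω):
  Node 1: (V_1 - 9)/10 + (V_1 - 0)/68 + (V_1 - V_3)/33 = 0
  Node 3: (V_3 - V_1)/33 + (V_3 - 0)/1.2 = 0
Collecting terms (coefficients in siemens):
  0.145·V_1 - 0.0303·V_3 = 0.9
  0.8636·V_3 - 0.0303·V_1 = 0
Determinant D = (0.145)(0.8636) - (-0.0303)(-0.0303) = 0.1243
V_1 = [(0.9)(0.8636) - (-0.0303)(0)]/D = 6.252 V
V_3 = [(0.145)(0) - (0.9)(-0.0303)]/D = 0.2194 V
I_R3 = (V_1 - V_3)/R3 = (6.252 - 0.2194)/33 = 0.1828 A
P_R3 = I_R3² × R3 = (0.1828)² × 33 = 1.103 W

Final answer: 1.103 W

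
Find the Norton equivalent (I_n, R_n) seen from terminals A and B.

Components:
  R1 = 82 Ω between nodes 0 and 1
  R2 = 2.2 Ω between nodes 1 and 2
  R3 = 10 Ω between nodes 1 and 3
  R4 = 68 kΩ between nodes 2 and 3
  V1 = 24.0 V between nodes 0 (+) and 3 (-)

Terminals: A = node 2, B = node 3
Find the Thévenin equivalent first; then I_n = V_th/R_th and R_n = R_th.
Step 1 — V_th is the open-circuit voltage V_A - V_B (nothing connected across the terminals).
Nodal analysis, taking node 3 as the 0 V reference.
Source V1 fixes V_0 = 24 V.
KCL at each unknown node (sum of currents leaving = 0; resistances in Ω):
  Node 1: (V_1 - 24)/82 + (V_1 - V_2)/2.2 + (V_1 - 0)/10 = 0
  Node 2: (V_2 - V_1)/2.2 + (V_2 - 0)/68000 = 0
Collecting terms (coefficients in siemens):
  0.5667·V_1 - 0.4545·V_2 = 0.2927
  0.4546·V_2 - 0.4545·V_1 = 0
Determinant D = (0.5667)(0.4546) - (-0.4545)(-0.4545) = 0.05101
V_1 = [(0.2927)(0.4546) - (-0.4545)(0)]/D = 2.608 V
V_2 = [(0.5667)(0) - (0.2927)(-0.4545)]/D = 2.608 V
V_th = V_2 - V_3 = 2.608 - 0 = 2.608 V
Step 2 — R_th: zero the source — replace V1 by a short circuit (node 3 merges into node 0) — and find the resistance seen between A (node 2) and B (node 0).
Reduce the network between node 2 (A) and node 0 (B) by series/parallel combination:
  Rp1 = R1 ‖ R3 (parallel, both between nodes 0 and 1) = 1/(1/82 + 1/10) = 8.913 Ω
  Rs1 = R2 + Rp1 (series, joined only at node 1) = 2.2 + 8.913 = 11.11 Ω
  Rp2 = R4 ‖ Rs1 (parallel, both between nodes 0 and 2) = 1/(1/68000 + 1/11.11) = 11.11 Ω
R_th = 11.11 Ω
I_n = V_th/R_th = 2.608/11.11 = 0.2347 A, and R_n = R_th = 11.11 Ω

Final answer: I_n = 0.2347 A, R_n = 11.11 Ω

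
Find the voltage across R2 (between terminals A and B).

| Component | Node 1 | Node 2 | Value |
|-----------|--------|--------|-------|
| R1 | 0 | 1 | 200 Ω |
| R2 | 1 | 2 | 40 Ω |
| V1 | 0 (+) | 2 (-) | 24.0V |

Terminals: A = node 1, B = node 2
R1 and R2 are in series across V1 (node 0 → node 1 → node 2), and the output A–B is taken across R2, so this is a voltage divider.
Series current: I = V1/(R1 + R2) = 24/(200 + 40) = 24/240 = 0.1 A
V_R2 = I × R2 = V1 × R2/(R1 + R2) = 24 × 40/240 = 4 V

Final answer: 4 V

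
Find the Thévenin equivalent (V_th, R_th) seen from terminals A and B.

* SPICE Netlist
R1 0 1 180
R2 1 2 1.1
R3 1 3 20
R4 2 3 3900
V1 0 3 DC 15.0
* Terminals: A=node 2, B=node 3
Step 1 — V_th is the open-circuit voltage V_A - V_B (nothing connected across the terminals).
Nodal analysis, taking node 3 as the 0 V reference.
Source V1 fixes V_0 = 15 V.
KCL at each unknown node (sum of currents leaving = 0; resistances in Ω):
  Node 1: (V_1 - 15)/180 + (V_1 - V_2)/1.1 + (V_1 - 0)/20 = 0
  Node 2: (V_2 - V_1)/1.1 + (V_2 - 0)/3900 = 0
Collecting terms (coefficients in siemens):
  0.9646·V_1 - 0.9091·V_2 = 0.08333
  0.9093·V_2 - 0.9091·V_1 = 0
Determinant D = (0.9646)(0.9093) - (-0.9091)(-0.9091) = 0.05075
V_1 = [(0.08333)(0.9093) - (-0.9091)(0)]/D = 1.493 V
V_2 = [(0.9646)(0) - (0.08333)(-0.9091)]/D = 1.493 V
V_th = V_2 - V_3 = 1.493 - 0 = 1.493 V
Step 2 — R_th: zero the source — replace V1 by a short circuit (node 3 merges into node 0) — and find the resistance seen between A (node 2) and B (node 0).
Reduce the network between node 2 (A) and node 0 (B) by series/parallel combination:
  Rp1 = R1 ‖ R3 (parallel, both between nodes 0 and 1) = 1/(1/180 + 1/20) = 18 Ω
  Rs1 = R2 + Rp1 (series, joined only at node 1) = 1.1 + 18 = 19.1 Ω
  Rp2 = R4 ‖ Rs1 (parallel, both between nodes 0 and 2) = 1/(1/3900 + 1/19.1) = 19.01 Ω
R_th = 19.01 Ω

Final answer: V_th = 1.493 V, R_th = 19.01 Ω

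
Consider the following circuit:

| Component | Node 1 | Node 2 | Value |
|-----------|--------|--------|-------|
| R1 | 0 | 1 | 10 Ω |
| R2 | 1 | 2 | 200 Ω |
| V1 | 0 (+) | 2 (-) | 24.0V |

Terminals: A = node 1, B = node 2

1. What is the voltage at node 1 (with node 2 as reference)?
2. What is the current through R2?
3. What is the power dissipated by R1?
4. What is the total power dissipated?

Nodal analysis, taking node 2 as the 0 V reference.
Source V1 fixes V_0 = 24 V.
KCL at each unknown node (sum of currents leaving = 0; resistances in Ω):
  Node 1: (V_1 - 24)/10 + (V_1 - 0)/200 = 0
Collecting terms: 0.105 × V_1 = 2.4  =>  V_1 = 22.86 V
Part 1:
  Read off the nodal solution: V_1 = 22.86 V
Part 2:
  I_R2 = (V_1 - V_2)/R2 = (22.86 - 0)/200 = 0.1143 A
  Magnitude: I_R2 = 0.1143 A
Part 3:
  I_R1 = (V_0 - V_1)/R1 = (24 - 22.86)/10 = 0.1143 A
  P_R1 = I_R1² × R1 = (0.1143)² × 10 = 0.1306 W
Part 4:
  Power in each resistor, P = (ΔV)²/R:
    P_R1 = (24 - 22.86)²/10 = 0.1306 W
    P_R2 = (22.86 - 0)²/200 = 2.612 W
  P_total = P_R1 + P_R2 = 2.743 W

Final answers:
1. V_1 = 22.86 V
2. I_R2 = 0.1143 A
3. P_R1 = 0.1306 W
4. P_total = 2.743 W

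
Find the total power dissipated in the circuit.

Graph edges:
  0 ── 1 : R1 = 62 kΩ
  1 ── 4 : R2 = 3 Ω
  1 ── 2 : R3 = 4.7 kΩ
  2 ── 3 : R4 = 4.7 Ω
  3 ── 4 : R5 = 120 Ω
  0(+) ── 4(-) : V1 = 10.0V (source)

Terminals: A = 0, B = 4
Nodal analysis, taking node 4 as the 0 V reference.
Source V1 fixes V_0 = 10 V.
KCL at each unknown node (sum of currents leaving = 0; resistances in Ω):
  Node 1: (V_1 - 10)/62000 + (V_1 - 0)/3 + (V_1 - V_2)/4700 = 0
  Node 2: (V_2 - V_1)/4700 + (V_2 - V_3)/4.7 = 0
  Node 3: (V_3 - V_2)/4.7 + (V_3 - 0)/120 = 0
Collecting terms (coefficients in siemens):
  0.3336·V_1 - 0.0002128·V_2 = 0.0001613
  0.213·V_2 - 0.0002128·V_1 - 0.2128·V_3 = 0
  0.2211·V_3 - 0.2128·V_2 = 0
Solving these 3 simultaneous equations (Gaussian elimination) gives:
  V_1 = 0.0004835 V, V_2 = 0.0000125 V, V_3 = 0.00001203 V
Power in each resistor, P = (ΔV)²/R:
  P_R1 = (10 - 0.0004835)²/62000 = 0.001613 W
  P_R2 = (0.0004835 - 0)²/3 = 0.00000007794 W
  P_R3 = (0.0004835 - 0.0000125)²/4700 = 0.00000000004721 W
  P_R4 = (0.0000125 - 0.00001203)²/4.7 = 0.00000000000004721 W
  P_R5 = (0.00001203 - 0)²/120 = 0.000000000001205 W
P_total = P_R1 + P_R2 + P_R3 + P_R4 + P_R5 = 0.001613 W

Final answer: 0.001613 W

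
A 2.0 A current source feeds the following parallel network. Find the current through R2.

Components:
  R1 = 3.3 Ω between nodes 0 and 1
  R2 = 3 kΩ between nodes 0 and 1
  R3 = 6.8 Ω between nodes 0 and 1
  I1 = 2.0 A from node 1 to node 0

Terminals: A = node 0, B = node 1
All resistors sit directly between nodes 0 and 1, so they are in parallel and share one voltage V; the full source current 2 A splits among them.
1/R_par = 1/3.3 + 1/3000 + 1/6.8 = 0.4504 S  =>  R_par = 2.22 Ω
V = I × R_par = 2 × 2.22 = 4.44 V
I_R2 = V/R2 = 4.44/3000 = 0.00148 A

Final answer: 0.00148 A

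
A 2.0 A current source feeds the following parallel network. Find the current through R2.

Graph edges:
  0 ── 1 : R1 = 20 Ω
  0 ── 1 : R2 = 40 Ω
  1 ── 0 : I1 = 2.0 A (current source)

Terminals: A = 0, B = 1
All resistors sit directly between nodes 0 and 1, so they are in parallel and share one voltage V; the full source current 2 A splits among them.
1/R_par = 1/20 + 1/40 = 0.075 S  =>  R_par = 13.33 Ω
V = I × R_par = 2 × 13.33 = 26.67 V
I_R2 = V/R2 = 26.67/40 = 0.6667 A

Final answer: 0.6667 A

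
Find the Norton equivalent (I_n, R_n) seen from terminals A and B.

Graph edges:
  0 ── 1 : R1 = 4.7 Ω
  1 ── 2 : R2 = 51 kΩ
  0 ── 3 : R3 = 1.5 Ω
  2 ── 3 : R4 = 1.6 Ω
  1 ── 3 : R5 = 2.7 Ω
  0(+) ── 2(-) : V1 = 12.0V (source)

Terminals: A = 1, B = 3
Find the Thévenin equivalent first; then I_n = V_th/R_th and R_n = R_th.
Step 1 — V_th is the open-circuit voltage V_A - V_B (nothing connected across the terminals).
Nodal analysis, taking node 2 as the 0 V reference.
Source V1 fixes V_0 = 12 V.
KCL at each unknown node (sum of currents leaving = 0; resistances in Ω):
  Node 1: (V_1 - 12)/4.7 + (V_1 - 0)/51000 + (V_1 - V_3)/2.7 = 0
  Node 3: (V_3 - 12)/1.5 + (V_3 - 0)/1.6 + (V_3 - V_1)/2.7 = 0
Collecting terms (coefficients in siemens):
  0.5832·V_1 - 0.3704·V_3 = 2.553
  1.662·V_3 - 0.3704·V_1 = 8
Determinant D = (0.5832)(1.662) - (-0.3704)(-0.3704) = 0.8321
V_1 = [(2.553)(1.662) - (-0.3704)(8)]/D = 8.661 V
V_3 = [(0.5832)(8) - (2.553)(-0.3704)]/D = 6.743 V
V_th = V_1 - V_3 = 8.661 - 6.743 = 1.918 V
Step 2 — R_th: zero the source — replace V1 by a short circuit (node 2 merges into node 0) — and find the resistance seen between A (node 1) and B (node 3).
Reduce the network between node 1 (A) and node 3 (B) by series/parallel combination:
  Rp1 = R1 ‖ R2 (parallel, both between nodes 0 and 1) = 1/(1/4.7 + 1/51000) = 4.7 Ω
  Rp2 = R3 ‖ R4 (parallel, both between nodes 0 and 3) = 1/(1/1.5 + 1/1.6) = 0.7742 Ω
  Rs1 = Rp1 + Rp2 (series, joined only at node 0) = 4.7 + 0.7742 = 5.474 Ω
  Rp3 = R5 ‖ Rs1 (parallel, both between nodes 1 and 3) = 1/(1/2.7 + 1/5.474) = 1.808 Ω
R_th = 1.808 Ω
I_n = V_th/R_th = 1.918/1.808 = 1.061 A, and R_n = R_th = 1.808 Ω

Final answer: I_n = 1.061 A, R_n = 1.808 Ω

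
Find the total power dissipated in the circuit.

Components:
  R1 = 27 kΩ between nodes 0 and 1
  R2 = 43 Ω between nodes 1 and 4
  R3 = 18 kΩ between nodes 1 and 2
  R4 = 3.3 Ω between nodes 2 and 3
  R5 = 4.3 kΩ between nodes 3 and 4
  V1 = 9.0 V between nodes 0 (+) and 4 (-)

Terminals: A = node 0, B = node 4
Nodal analysis, taking node 4 as the 0 V reference.
Source V1 fixes V_0 = 9 V.
KCL at each unknown node (sum of currents leaving = 0; resistances in Ω):
  Node 1: (V_1 - 9)/27000 + (V_1 - 0)/43 + (V_1 - V_2)/18000 = 0
  Node 2: (V_2 - V_1)/18000 + (V_2 - V_3)/3.3 = 0
  Node 3: (V_3 - V_2)/3.3 + (V_3 - 0)/4300 = 0
Collecting terms (coefficients in siemens):
  0.02335·V_1 - 0.00005556·V_2 = 0.0003333
  0.3031·V_2 - 0.00005556·V_1 - 0.303·V_3 = 0
  0.3033·V_3 - 0.303·V_2 = 0
Solving these 3 simultaneous equations (Gaussian elimination) gives:
  V_1 = 0.01428 V, V_2 = 0.002756 V, V_3 = 0.002754 V
Power in each resistor, P = (ΔV)²/R:
  P_R1 = (9 - 0.01428)²/27000 = 0.00299 W
  P_R2 = (0.01428 - 0)²/43 = 0.000004744 W
  P_R3 = (0.01428 - 0.002756)²/18000 = 0.000000007382 W
  P_R4 = (0.002756 - 0.002754)²/3.3 = 0.000000000001353 W
  P_R5 = (0.002754 - 0)²/4300 = 0.000000001763 W
P_total = P_R1 + P_R2 + P_R3 + P_R4 + P_R5 = 0.002995 W

Final answer: 0.002995 W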